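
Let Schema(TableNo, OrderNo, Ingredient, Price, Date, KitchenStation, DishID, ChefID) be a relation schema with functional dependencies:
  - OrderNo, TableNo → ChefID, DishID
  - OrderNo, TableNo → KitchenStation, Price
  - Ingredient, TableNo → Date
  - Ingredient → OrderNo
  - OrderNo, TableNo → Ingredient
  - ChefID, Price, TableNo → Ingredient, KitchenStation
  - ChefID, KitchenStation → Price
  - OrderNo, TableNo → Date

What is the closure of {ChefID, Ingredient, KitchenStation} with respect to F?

{ChefID, Ingredient, KitchenStation, OrderNo, Price}

Start with {ChefID, Ingredient, KitchenStation}.
Ingredient → OrderNo applies; add {OrderNo} → now {ChefID, Ingredient, KitchenStation, OrderNo}.
ChefID, KitchenStation → Price applies; add {Price} → now {ChefID, Ingredient, KitchenStation, OrderNo, Price}.
No further FD applies.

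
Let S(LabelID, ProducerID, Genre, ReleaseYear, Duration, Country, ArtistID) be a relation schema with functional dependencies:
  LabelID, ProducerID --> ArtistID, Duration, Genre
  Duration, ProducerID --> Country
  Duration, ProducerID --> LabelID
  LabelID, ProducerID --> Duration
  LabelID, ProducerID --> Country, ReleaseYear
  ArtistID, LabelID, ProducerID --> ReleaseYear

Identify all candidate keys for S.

{Duration, ProducerID}, {LabelID, ProducerID}

{ProducerID} never appears on the right of any FD, so every key must include it.
{Duration, ProducerID} is a candidate key since {Duration, ProducerID}⁺ = {ArtistID, Country, Duration, Genre, LabelID, ProducerID, ReleaseYear} covers every attribute.
{LabelID, ProducerID} is a candidate key since {LabelID, ProducerID}⁺ = {ArtistID, Country, Duration, Genre, LabelID, ProducerID, ReleaseYear} covers every attribute.
Any other superkey properly contains one of these, so there are no further candidate keys.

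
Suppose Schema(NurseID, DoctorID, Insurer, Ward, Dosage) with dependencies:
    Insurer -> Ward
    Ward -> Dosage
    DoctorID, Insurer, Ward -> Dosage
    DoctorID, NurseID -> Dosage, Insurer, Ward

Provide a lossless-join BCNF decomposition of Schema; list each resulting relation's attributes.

Candidate key of the original relation: {DoctorID, NurseID}.
In {DoctorID, Dosage, Insurer, NurseID, Ward}, {Insurer} is not a superkey ({Insurer}⁺ restricted to this set is {Dosage, Insurer, Ward}), so split on Insurer -> Dosage, Ward into {Dosage, Insurer, Ward} and {DoctorID, Insurer, NurseID}.
In {Dosage, Insurer, Ward}, {Ward} is not a superkey ({Ward}⁺ restricted to this set is {Dosage, Ward}), so split on Ward -> Dosage into {Dosage, Ward} and {Insurer, Ward}.
{Dosage, Ward} is in BCNF.
{Insurer, Ward} is in BCNF.
{DoctorID, Insurer, NurseID} is in BCNF.

{DoctorID, Insurer, NurseID}; {Dosage, Ward}; {Insurer, Ward}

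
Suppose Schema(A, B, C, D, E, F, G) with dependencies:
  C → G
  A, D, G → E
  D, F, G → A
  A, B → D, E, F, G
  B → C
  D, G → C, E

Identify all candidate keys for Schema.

Attributes never on any right-hand side: {B} — every candidate key must contain it.
{A, B}⁺ = {A, B, C, D, E, F, G} — all of the relation — so {A, B} is a candidate key.
{B, D, F}⁺ = {A, B, C, D, E, F, G} — all of the relation — so {B, D, F} is a candidate key.
These are minimal and exhaustive — every other superkey contains one of them.

{A, B}, {B, D, F}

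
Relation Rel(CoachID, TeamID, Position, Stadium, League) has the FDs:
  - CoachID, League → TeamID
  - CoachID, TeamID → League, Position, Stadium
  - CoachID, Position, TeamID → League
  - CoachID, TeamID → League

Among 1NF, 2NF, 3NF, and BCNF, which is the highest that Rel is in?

BCNF

Candidate keys: {CoachID, League}, {CoachID, TeamID}. Prime attributes: {CoachID, League, TeamID}.
The left-hand side of every FD is a superkey, so BCNF is satisfied.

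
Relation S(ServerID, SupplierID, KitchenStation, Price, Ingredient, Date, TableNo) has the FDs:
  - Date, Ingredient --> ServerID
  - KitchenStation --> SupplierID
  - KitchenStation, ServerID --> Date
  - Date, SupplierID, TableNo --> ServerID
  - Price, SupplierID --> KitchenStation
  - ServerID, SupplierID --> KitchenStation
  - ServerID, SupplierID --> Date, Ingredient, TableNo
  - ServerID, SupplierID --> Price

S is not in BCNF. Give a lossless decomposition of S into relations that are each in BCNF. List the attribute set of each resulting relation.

Candidate keys of the original relation: {Date, Ingredient, KitchenStation}, {Date, Ingredient, SupplierID}, {Date, KitchenStation, TableNo}, {Date, SupplierID, TableNo}, {KitchenStation, ServerID}, {ServerID, SupplierID}.
In {Date, Ingredient, KitchenStation, Price, ServerID, SupplierID, TableNo}, {Date, Ingredient} is not a superkey ({Date, Ingredient}⁺ restricted to this set is {Date, Ingredient, ServerID}), so split on Date, Ingredient --> ServerID into {Date, Ingredient, ServerID} and {Date, Ingredient, KitchenStation, Price, SupplierID, TableNo}.
{Date, Ingredient, ServerID} has no BCNF violation.
In {Date, Ingredient, KitchenStation, Price, SupplierID, TableNo}, {KitchenStation} is not a superkey ({KitchenStation}⁺ restricted to this set is {KitchenStation, SupplierID}), so split on KitchenStation --> SupplierID into {KitchenStation, SupplierID} and {Date, Ingredient, KitchenStation, Price, TableNo}.
{KitchenStation, SupplierID} has no BCNF violation.
{Date, Ingredient, KitchenStation, Price, TableNo} has no BCNF violation.

{Date, Ingredient, KitchenStation, Price, TableNo}; {Date, Ingredient, ServerID}; {KitchenStation, SupplierID}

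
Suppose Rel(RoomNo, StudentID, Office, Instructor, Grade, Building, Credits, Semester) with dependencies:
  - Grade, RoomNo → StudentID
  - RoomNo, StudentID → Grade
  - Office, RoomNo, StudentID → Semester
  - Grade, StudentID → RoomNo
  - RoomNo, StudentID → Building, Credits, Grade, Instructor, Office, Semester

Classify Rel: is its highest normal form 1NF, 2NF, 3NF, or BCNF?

BCNF

Candidate keys: {Grade, RoomNo}, {Grade, StudentID}, {RoomNo, StudentID}. Prime attributes: {Grade, RoomNo, StudentID}.
The left-hand side of every FD is a superkey, so BCNF is satisfied.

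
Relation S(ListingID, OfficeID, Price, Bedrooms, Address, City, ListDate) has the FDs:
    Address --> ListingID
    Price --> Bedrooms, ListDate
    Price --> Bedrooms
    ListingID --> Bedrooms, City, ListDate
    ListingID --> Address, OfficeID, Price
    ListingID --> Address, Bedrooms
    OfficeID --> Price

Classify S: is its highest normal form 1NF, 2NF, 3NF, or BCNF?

Candidate keys: {Address}, {ListingID}. Prime attributes: {Address, ListingID}.
Price --> Bedrooms, ListDate: {Price}⁺ = {Bedrooms, ListDate, Price}, which is not all of the attributes, so the left side is not a superkey — BCNF is violated.
Price --> Bedrooms, ListDate determines the non-prime attributes {Bedrooms, ListDate} from a non-superkey — 3NF is violated.
With only single-attribute keys there can be no partial dependency, so 2NF holds.

2NF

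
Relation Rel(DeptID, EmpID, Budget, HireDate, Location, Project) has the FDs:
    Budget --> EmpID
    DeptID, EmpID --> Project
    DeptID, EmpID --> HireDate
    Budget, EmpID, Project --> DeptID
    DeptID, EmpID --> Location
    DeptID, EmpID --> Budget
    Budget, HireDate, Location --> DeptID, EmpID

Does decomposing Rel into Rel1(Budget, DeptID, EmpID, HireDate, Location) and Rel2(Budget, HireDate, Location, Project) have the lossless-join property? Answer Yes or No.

Rel1 ∩ Rel2 = {Budget, HireDate, Location}; its closure under F is {Budget, DeptID, EmpID, HireDate, Location, Project}.
Since Rel1 ⊆ {Budget, DeptID, EmpID, HireDate, Location, Project}, the intersection is a superkey of Rel1; the decomposition is lossless.

Yes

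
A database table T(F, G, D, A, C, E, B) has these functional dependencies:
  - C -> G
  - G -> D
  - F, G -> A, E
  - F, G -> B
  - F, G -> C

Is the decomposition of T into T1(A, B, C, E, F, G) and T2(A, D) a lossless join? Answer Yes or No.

Common attributes: {A}; their closure is {A}.
T1 ⊄ {A} and T2 ⊄ {A}, so the split is lossy.

No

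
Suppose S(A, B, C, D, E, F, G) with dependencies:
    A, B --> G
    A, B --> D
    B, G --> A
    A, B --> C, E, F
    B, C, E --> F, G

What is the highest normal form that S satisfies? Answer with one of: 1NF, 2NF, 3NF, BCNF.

Candidate keys: {A, B}, {B, C, E}, {B, G}. Prime attributes: {A, B, C, E, G}.
Every FD has a superkey on the left, so the relation is in BCNF.

BCNF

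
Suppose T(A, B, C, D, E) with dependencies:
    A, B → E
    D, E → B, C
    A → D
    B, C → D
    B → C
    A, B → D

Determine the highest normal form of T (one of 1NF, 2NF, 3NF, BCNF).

1NF

Candidate keys: {A, B}, {A, E}. Prime attributes: {A, B, E}.
For D, E → B, C we have {D, E}⁺ = {B, C, D, E}; {D, E} is not a superkey, so BCNF fails.
D, E → B, C determines the non-prime attribute {C} from a non-superkey — 3NF is violated.
Since {A} ⊂ {A, B} and {A}⁺ ⊇ {D} with {D} non-prime, there is a partial dependency; 2NF fails.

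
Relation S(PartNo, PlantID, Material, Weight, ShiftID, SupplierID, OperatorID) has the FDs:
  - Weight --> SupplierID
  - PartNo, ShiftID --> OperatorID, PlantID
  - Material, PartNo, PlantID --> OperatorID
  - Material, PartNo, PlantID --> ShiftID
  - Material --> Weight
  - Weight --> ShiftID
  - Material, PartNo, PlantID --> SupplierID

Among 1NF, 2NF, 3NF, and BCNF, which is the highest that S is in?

1NF

Candidate key: {Material, PartNo}. Prime attributes: {Material, PartNo}.
Weight --> SupplierID: {Weight}⁺ = {ShiftID, SupplierID, Weight}, which is not all of the attributes, so the left side is not a superkey — BCNF is violated.
Weight --> SupplierID determines the non-prime attribute {SupplierID} from a non-superkey — 3NF is violated.
The proper key subset {Material} of {Material, PartNo} determines non-prime {ShiftID, SupplierID, Weight}, so the relation is not even in 2NF.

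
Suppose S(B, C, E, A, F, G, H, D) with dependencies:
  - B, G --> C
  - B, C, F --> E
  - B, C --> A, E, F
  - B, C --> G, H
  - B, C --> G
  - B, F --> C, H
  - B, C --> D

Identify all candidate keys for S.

No FD produces {B}, so it must be in every candidate key.
Closure of {B, C} is {A, B, C, D, E, F, G, H}, the whole schema; {B, C} is a candidate key.
Closure of {B, F} is {A, B, C, D, E, F, G, H}, the whole schema; {B, F} is a candidate key.
Closure of {B, G} is {A, B, C, D, E, F, G, H}, the whole schema; {B, G} is a candidate key.
These are minimal and exhaustive — every other superkey contains one of them.

{B, C}, {B, F}, {B, G}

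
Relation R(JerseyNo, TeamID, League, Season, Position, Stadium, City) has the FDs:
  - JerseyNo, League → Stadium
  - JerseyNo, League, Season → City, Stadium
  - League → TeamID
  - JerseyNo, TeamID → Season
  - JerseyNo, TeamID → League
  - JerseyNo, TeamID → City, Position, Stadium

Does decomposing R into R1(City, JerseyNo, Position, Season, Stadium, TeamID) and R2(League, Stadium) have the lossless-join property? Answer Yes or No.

Common attributes: {Stadium}; their closure is {Stadium}.
The closure covers neither R1 nor R2 entirely; the join is not lossless.

No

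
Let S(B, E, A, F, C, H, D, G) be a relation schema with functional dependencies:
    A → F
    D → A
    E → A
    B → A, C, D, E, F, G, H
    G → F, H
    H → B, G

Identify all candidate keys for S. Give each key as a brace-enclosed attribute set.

{B}, {G}, {H}

{B} is a candidate key since {B}⁺ = {A, B, C, D, E, F, G, H} covers every attribute.
{G} is a candidate key since {G}⁺ = {A, B, C, D, E, F, G, H} covers every attribute.
{H} is a candidate key since {H}⁺ = {A, B, C, D, E, F, G, H} covers every attribute.
No proper subset of any of these is a key, and no other minimal superkey exists.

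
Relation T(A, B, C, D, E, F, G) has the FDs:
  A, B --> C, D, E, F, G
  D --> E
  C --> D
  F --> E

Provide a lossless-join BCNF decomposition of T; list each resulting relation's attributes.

Candidate key of the original relation: {A, B}.
In {A, B, C, D, E, F, G}, {D} is not a superkey ({D}⁺ restricted to this set is {D, E}), so split on D --> E into {D, E} and {A, B, C, D, F, G}.
{D, E} is in BCNF.
In {A, B, C, D, F, G}, {C} is not a superkey ({C}⁺ restricted to this set is {C, D}), so split on C --> D into {C, D} and {A, B, C, F, G}.
{C, D} is in BCNF.
{A, B, C, F, G} is in BCNF.

{A, B, C, F, G}; {C, D}; {D, E}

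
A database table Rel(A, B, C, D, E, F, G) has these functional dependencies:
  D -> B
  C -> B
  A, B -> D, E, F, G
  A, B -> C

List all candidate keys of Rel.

{A, B}, {A, C}, {A, D}

Attributes never on any right-hand side: {A} — every candidate key must contain it.
{A, B} is a candidate key since {A, B}⁺ = {A, B, C, D, E, F, G} covers every attribute.
{A, C} is a candidate key since {A, C}⁺ = {A, B, C, D, E, F, G} covers every attribute.
{A, D} is a candidate key since {A, D}⁺ = {A, B, C, D, E, F, G} covers every attribute.
No proper subset of any of these is a key, and no other minimal superkey exists.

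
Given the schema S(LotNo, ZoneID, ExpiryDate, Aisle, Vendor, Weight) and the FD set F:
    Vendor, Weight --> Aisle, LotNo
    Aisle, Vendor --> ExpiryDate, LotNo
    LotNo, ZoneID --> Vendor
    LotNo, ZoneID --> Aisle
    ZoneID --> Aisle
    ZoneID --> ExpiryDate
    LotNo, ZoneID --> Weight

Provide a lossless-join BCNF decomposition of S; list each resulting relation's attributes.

Candidate keys of the original relation: {LotNo, ZoneID}, {Vendor, ZoneID}.
Within {Aisle, ExpiryDate, LotNo, Vendor, Weight, ZoneID}: {Vendor, Weight}⁺ ∩ {Aisle, ExpiryDate, LotNo, Vendor, Weight, ZoneID} = {Aisle, ExpiryDate, LotNo, Vendor, Weight}, not the whole set, so Vendor, Weight --> Aisle, ExpiryDate, LotNo violates BCNF; decompose into {Aisle, ExpiryDate, LotNo, Vendor, Weight} and {Vendor, Weight, ZoneID}.
Within {Aisle, ExpiryDate, LotNo, Vendor, Weight}: {Aisle, Vendor}⁺ ∩ {Aisle, ExpiryDate, LotNo, Vendor, Weight} = {Aisle, ExpiryDate, LotNo, Vendor}, not the whole set, so Aisle, Vendor --> ExpiryDate, LotNo violates BCNF; decompose into {Aisle, ExpiryDate, LotNo, Vendor} and {Aisle, Vendor, Weight}.
{Aisle, ExpiryDate, LotNo, Vendor} has no BCNF violation.
{Aisle, Vendor, Weight} has no BCNF violation.
{Vendor, Weight, ZoneID} has no BCNF violation.

{Aisle, ExpiryDate, LotNo, Vendor}; {Aisle, Vendor, Weight}; {Vendor, Weight, ZoneID}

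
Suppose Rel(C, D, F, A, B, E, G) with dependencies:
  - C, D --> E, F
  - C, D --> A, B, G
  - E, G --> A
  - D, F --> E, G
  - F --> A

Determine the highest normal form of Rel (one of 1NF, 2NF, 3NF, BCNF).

2NF

Candidate key: {C, D}. Prime attributes: {C, D}.
E, G --> A: {E, G}⁺ = {A, E, G}, which is not all of the attributes, so the left side is not a superkey — BCNF is violated.
Because {A} is non-prime and the left side of E, G --> A is not a superkey, the relation is not in 3NF.
Checking every proper subset of each key, none determines a non-prime attribute — 2NF is satisfied.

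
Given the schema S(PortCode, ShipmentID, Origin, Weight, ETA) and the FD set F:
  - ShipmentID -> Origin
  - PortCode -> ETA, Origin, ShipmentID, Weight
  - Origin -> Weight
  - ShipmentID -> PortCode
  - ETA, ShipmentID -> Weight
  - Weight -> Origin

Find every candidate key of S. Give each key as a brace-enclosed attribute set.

Closure of {PortCode} is {ETA, Origin, PortCode, ShipmentID, Weight}, the whole schema; {PortCode} is a candidate key.
Closure of {ShipmentID} is {ETA, Origin, PortCode, ShipmentID, Weight}, the whole schema; {ShipmentID} is a candidate key.
These are minimal and exhaustive — every other superkey contains one of them.

{PortCode}, {ShipmentID}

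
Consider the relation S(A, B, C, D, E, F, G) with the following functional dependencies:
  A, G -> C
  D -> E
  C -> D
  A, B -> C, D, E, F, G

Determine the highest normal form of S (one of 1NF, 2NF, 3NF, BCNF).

2NF

Candidate key: {A, B}. Prime attributes: {A, B}.
A, G -> C: {A, G}⁺ = {A, C, D, E, G}, which is not all of the attributes, so the left side is not a superkey — BCNF is violated.
Because {C} is non-prime and the left side of A, G -> C is not a superkey, the relation is not in 3NF.
No proper subset of a key has a non-prime attribute in its closure, so there is no partial dependency; 2NF holds.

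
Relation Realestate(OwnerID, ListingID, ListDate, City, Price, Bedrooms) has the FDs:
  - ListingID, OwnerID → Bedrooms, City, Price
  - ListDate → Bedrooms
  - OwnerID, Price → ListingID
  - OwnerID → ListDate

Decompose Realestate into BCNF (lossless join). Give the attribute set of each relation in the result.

{Bedrooms, ListDate}; {City, ListingID, OwnerID, Price}; {ListDate, OwnerID}

Candidate keys of the original relation: {ListingID, OwnerID}, {OwnerID, Price}.
{Bedrooms, City, ListDate, ListingID, OwnerID, Price}: {ListDate} determines {Bedrooms, ListDate} here but is not a superkey — split on ListDate → Bedrooms, giving {Bedrooms, ListDate} and {City, ListDate, ListingID, OwnerID, Price}.
{Bedrooms, ListDate}: every determinant is a superkey — BCNF.
{City, ListDate, ListingID, OwnerID, Price}: {OwnerID} determines {ListDate, OwnerID} here but is not a superkey — split on OwnerID → ListDate, giving {ListDate, OwnerID} and {City, ListingID, OwnerID, Price}.
{ListDate, OwnerID}: every determinant is a superkey — BCNF.
{City, ListingID, OwnerID, Price}: every determinant is a superkey — BCNF.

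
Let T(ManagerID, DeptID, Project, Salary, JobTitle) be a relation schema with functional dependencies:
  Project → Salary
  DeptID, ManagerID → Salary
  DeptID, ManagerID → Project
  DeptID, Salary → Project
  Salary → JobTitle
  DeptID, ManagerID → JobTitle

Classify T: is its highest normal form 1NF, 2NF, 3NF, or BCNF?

2NF

Candidate key: {DeptID, ManagerID}. Prime attributes: {DeptID, ManagerID}.
Project → Salary breaks BCNF: {Project}⁺ = {JobTitle, Project, Salary}, so {Project} is not a superkey.
Project → Salary has non-prime {Salary} on the right and a non-superkey on the left, so 3NF fails.
No proper subset of a key has a non-prime attribute in its closure, so there is no partial dependency; 2NF holds.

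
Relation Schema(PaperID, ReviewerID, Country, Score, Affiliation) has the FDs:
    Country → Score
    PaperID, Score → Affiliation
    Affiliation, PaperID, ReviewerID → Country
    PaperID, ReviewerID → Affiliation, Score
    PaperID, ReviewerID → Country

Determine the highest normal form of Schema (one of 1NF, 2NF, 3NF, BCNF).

Candidate key: {PaperID, ReviewerID}. Prime attributes: {PaperID, ReviewerID}.
For Country → Score we have {Country}⁺ = {Country, Score}; {Country} is not a superkey, so BCNF fails.
Country → Score determines the non-prime attribute {Score} from a non-superkey — 3NF is violated.
Checking every proper subset of each key, none determines a non-prime attribute — 2NF is satisfied.

2NF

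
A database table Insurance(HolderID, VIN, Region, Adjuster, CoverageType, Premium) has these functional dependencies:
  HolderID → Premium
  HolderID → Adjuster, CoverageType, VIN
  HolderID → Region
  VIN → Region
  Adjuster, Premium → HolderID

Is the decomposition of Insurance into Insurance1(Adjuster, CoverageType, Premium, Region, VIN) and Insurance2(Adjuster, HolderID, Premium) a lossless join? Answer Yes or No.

Common attributes: {Adjuster, Premium}; their closure is {Adjuster, CoverageType, HolderID, Premium, Region, VIN}.
Insurance1 is contained in that closure, so Insurance1 ∩ Insurance2 → Insurance1 holds and the join is lossless.

Yes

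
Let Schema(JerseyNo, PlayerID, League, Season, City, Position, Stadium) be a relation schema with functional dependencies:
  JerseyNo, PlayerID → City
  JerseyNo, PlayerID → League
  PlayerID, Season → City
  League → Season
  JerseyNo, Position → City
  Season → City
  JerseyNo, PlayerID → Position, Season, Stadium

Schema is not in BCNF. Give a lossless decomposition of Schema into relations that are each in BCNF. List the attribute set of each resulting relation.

{City, Season}; {JerseyNo, League, PlayerID, Position, Stadium}; {League, Season}; {PlayerID, Season}

Candidate key of the original relation: {JerseyNo, PlayerID}.
Within {City, JerseyNo, League, PlayerID, Position, Season, Stadium}: {PlayerID, Season}⁺ ∩ {City, JerseyNo, League, PlayerID, Position, Season, Stadium} = {City, PlayerID, Season}, not the whole set, so PlayerID, Season → City violates BCNF; decompose into {City, PlayerID, Season} and {JerseyNo, League, PlayerID, Position, Season, Stadium}.
Within {City, PlayerID, Season}: {Season}⁺ ∩ {City, PlayerID, Season} = {City, Season}, not the whole set, so Season → City violates BCNF; decompose into {City, Season} and {PlayerID, Season}.
{City, Season} has no BCNF violation.
{PlayerID, Season} has no BCNF violation.
Within {JerseyNo, League, PlayerID, Position, Season, Stadium}: {League}⁺ ∩ {JerseyNo, League, PlayerID, Position, Season, Stadium} = {League, Season}, not the whole set, so League → Season violates BCNF; decompose into {League, Season} and {JerseyNo, League, PlayerID, Position, Stadium}.
{League, Season} has no BCNF violation.
{JerseyNo, League, PlayerID, Position, Stadium} has no BCNF violation.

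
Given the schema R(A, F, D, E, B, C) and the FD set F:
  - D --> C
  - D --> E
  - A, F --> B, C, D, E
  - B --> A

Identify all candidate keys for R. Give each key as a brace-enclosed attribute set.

{F} never appears on the right of any FD, so every key must include it.
{A, F} is a candidate key since {A, F}⁺ = {A, B, C, D, E, F} covers every attribute.
{B, F} is a candidate key since {B, F}⁺ = {A, B, C, D, E, F} covers every attribute.
Any other superkey properly contains one of these, so there are no further candidate keys.

{A, F}, {B, F}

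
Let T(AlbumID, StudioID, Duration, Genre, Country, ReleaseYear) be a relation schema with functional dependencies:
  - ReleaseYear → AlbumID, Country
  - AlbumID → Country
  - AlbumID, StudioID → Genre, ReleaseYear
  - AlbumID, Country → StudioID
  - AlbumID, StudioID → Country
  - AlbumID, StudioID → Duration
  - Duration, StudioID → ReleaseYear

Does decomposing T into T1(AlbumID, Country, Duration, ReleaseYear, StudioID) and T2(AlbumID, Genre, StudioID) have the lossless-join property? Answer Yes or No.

Yes

Common attributes: {AlbumID, StudioID}; their closure is {AlbumID, Country, Duration, Genre, ReleaseYear, StudioID}.
This includes all of T1, so the common attributes are a superkey of T1 — the join is lossless.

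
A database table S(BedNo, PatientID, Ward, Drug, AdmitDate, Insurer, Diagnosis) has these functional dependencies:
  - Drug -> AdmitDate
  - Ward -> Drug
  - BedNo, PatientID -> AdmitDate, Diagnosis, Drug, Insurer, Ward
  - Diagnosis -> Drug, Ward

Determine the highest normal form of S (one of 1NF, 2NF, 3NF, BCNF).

2NF

Candidate key: {BedNo, PatientID}. Prime attributes: {BedNo, PatientID}.
Drug -> AdmitDate: {Drug}⁺ = {AdmitDate, Drug}, which is not all of the attributes, so the left side is not a superkey — BCNF is violated.
Drug -> AdmitDate determines the non-prime attribute {AdmitDate} from a non-superkey — 3NF is violated.
Checking every proper subset of each key, none determines a non-prime attribute — 2NF is satisfied.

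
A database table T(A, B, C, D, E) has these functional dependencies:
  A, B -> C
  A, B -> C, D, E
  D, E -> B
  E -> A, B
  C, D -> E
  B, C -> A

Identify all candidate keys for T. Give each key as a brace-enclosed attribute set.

{A, B}, {B, C}, {C, D}, {E}

{E} is a candidate key since {E}⁺ = {A, B, C, D, E} covers every attribute.
{A, B} is a candidate key since {A, B}⁺ = {A, B, C, D, E} covers every attribute.
{B, C} is a candidate key since {B, C}⁺ = {A, B, C, D, E} covers every attribute.
{C, D} is a candidate key since {C, D}⁺ = {A, B, C, D, E} covers every attribute.
No proper subset of any of these is a key, and no other minimal superkey exists.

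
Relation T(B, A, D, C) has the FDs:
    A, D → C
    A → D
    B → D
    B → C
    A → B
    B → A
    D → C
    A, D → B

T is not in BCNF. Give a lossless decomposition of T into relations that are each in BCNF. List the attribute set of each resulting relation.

{A, B, D}; {C, D}

Candidate keys of the original relation: {A}, {B}.
In {A, B, C, D}, {D} is not a superkey ({D}⁺ restricted to this set is {C, D}), so split on D → C into {C, D} and {A, B, D}.
{C, D} has no BCNF violation.
{A, B, D} has no BCNF violation.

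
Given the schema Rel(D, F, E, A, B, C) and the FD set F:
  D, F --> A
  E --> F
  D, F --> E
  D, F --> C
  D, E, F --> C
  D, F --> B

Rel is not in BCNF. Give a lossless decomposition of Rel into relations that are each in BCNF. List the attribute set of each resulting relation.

{A, B, C, D, E}; {E, F}

Candidate keys of the original relation: {D, E}, {D, F}.
Within {A, B, C, D, E, F}: {E}⁺ ∩ {A, B, C, D, E, F} = {E, F}, not the whole set, so E --> F violates BCNF; decompose into {E, F} and {A, B, C, D, E}.
{E, F} has no BCNF violation.
{A, B, C, D, E} has no BCNF violation.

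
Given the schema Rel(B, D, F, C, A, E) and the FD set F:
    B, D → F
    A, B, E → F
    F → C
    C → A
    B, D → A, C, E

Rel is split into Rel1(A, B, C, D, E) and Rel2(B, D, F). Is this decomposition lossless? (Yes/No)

Rel1 ∩ Rel2 = {B, D}; its closure under F is {A, B, C, D, E, F}.
This includes all of Rel1, so the common attributes are a superkey of Rel1 — the join is lossless.

Yes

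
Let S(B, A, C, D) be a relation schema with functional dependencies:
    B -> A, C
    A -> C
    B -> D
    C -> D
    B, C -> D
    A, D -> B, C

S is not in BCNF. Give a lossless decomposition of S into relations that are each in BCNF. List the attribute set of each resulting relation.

Candidate keys of the original relation: {A}, {B}.
In {A, B, C, D}, {C} is not a superkey ({C}⁺ restricted to this set is {C, D}), so split on C -> D into {C, D} and {A, B, C}.
{C, D} is in BCNF.
{A, B, C} is in BCNF.

{A, B, C}; {C, D}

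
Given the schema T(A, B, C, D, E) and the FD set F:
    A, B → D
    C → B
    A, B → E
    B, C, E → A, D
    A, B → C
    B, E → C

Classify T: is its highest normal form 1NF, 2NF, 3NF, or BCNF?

Candidate keys: {A, B}, {A, C}, {B, E}, {C, E}. Prime attributes: {A, B, C, E}.
C → B breaks BCNF: {C}⁺ = {B, C}, so {C} is not a superkey.
Its right-hand attributes {B} are all prime, as are those of every other non-superkey FD — the relation is in 3NF.

3NF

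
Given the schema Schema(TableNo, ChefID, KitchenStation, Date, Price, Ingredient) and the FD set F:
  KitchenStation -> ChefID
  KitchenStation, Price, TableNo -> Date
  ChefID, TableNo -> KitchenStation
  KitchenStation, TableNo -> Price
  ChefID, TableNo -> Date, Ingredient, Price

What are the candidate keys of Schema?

{TableNo} never appears on the right of any FD, so every key must include it.
{ChefID, TableNo}⁺ = {ChefID, Date, Ingredient, KitchenStation, Price, TableNo}, which is every attribute, so {ChefID, TableNo} is a candidate key.
{KitchenStation, TableNo}⁺ = {ChefID, Date, Ingredient, KitchenStation, Price, TableNo}, which is every attribute, so {KitchenStation, TableNo} is a candidate key.
These are minimal and exhaustive — every other superkey contains one of them.

{ChefID, TableNo}, {KitchenStation, TableNo}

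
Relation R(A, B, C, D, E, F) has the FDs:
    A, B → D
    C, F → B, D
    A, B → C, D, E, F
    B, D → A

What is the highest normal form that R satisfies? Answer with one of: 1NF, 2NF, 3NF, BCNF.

BCNF

Candidate keys: {A, B}, {B, D}, {C, F}. Prime attributes: {A, B, C, D, F}.
The left-hand side of every FD is a superkey, so BCNF is satisfied.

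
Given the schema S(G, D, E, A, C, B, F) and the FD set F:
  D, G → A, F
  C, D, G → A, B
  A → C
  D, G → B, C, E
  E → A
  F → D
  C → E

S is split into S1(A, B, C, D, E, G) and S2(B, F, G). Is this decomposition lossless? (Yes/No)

No

The shared attributes are {B, G} and {B, G}⁺ = {B, G}.
S1 ⊄ {B, G} and S2 ⊄ {B, G}, so the split is lossy.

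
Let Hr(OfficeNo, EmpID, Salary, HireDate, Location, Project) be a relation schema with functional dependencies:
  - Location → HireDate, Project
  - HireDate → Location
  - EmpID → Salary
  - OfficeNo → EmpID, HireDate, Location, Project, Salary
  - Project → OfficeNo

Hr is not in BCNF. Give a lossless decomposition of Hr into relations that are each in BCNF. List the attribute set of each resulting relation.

Candidate keys of the original relation: {HireDate}, {Location}, {OfficeNo}, {Project}.
In {EmpID, HireDate, Location, OfficeNo, Project, Salary}, {EmpID} is not a superkey ({EmpID}⁺ restricted to this set is {EmpID, Salary}), so split on EmpID → Salary into {EmpID, Salary} and {EmpID, HireDate, Location, OfficeNo, Project}.
{EmpID, Salary} has no BCNF violation.
{EmpID, HireDate, Location, OfficeNo, Project} has no BCNF violation.

{EmpID, HireDate, Location, OfficeNo, Project}; {EmpID, Salary}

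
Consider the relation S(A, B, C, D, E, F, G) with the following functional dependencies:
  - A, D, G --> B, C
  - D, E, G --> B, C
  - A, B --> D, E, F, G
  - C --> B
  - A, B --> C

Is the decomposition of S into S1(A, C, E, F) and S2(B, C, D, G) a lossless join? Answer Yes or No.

The shared attributes are {C} and {C}⁺ = {B, C}.
S1 ⊄ {B, C} and S2 ⊄ {B, C}, so the split is lossy.

No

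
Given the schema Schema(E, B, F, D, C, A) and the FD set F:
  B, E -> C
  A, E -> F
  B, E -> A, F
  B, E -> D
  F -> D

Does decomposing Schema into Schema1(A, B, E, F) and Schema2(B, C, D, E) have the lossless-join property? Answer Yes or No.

Common attributes: {B, E}; their closure is {A, B, C, D, E, F}.
This includes all of Schema1, so the common attributes are a superkey of Schema1 — the join is lossless.

Yes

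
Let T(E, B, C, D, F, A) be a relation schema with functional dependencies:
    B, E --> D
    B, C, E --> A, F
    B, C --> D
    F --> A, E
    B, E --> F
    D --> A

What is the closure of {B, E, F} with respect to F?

Start with {B, E, F}.
B, E --> D applies; add {D} → now {B, D, E, F}.
F --> A, E applies; add {A} → now {A, B, D, E, F}.
No further FD applies.

{A, B, D, E, F}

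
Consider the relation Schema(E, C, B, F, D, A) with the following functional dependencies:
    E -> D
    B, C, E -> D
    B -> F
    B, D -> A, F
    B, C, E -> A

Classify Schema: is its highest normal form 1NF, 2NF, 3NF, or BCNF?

1NF

Candidate key: {B, C, E}. Prime attributes: {B, C, E}.
E -> D: {E}⁺ = {D, E}, which is not all of the attributes, so the left side is not a superkey — BCNF is violated.
E -> D determines the non-prime attribute {D} from a non-superkey — 3NF is violated.
Since {B} ⊂ {B, C, E} and {B}⁺ ⊇ {F} with {F} non-prime, there is a partial dependency; 2NF fails.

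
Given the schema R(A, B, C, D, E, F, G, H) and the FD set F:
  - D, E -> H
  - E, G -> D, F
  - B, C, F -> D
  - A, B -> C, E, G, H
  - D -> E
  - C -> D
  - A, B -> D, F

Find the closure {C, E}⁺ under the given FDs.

Start with {C, E}.
C -> D applies; add {D} → now {C, D, E}.
D, E -> H applies; add {H} → now {C, D, E, H}.
No further FD applies.

{C, D, E, H}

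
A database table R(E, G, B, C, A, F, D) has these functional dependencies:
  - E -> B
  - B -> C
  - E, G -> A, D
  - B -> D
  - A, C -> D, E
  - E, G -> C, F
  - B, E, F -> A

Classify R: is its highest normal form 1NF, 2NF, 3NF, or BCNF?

1NF

Candidate keys: {A, B, G}, {A, C, G}, {E, G}. Prime attributes: {A, B, C, E, G}.
E -> B: {E}⁺ = {B, C, D, E}, which is not all of the attributes, so the left side is not a superkey — BCNF is violated.
Because {D} is non-prime and the left side of B -> D is not a superkey, the relation is not in 3NF.
Since {E} ⊂ {E, G} and {E}⁺ ⊇ {D} with {D} non-prime, there is a partial dependency; 2NF fails.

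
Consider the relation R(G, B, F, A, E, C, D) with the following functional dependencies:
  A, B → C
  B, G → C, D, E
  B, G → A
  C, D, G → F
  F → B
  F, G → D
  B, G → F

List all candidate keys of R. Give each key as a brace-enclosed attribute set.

{B, G}, {C, D, G}, {F, G}

Attributes never on any right-hand side: {G} — every candidate key must contain it.
{B, G}⁺ = {A, B, C, D, E, F, G}, which is every attribute, so {B, G} is a candidate key.
{F, G}⁺ = {A, B, C, D, E, F, G}, which is every attribute, so {F, G} is a candidate key.
{C, D, G}⁺ = {A, B, C, D, E, F, G}, which is every attribute, so {C, D, G} is a candidate key.
These are minimal and exhaustive — every other superkey contains one of them.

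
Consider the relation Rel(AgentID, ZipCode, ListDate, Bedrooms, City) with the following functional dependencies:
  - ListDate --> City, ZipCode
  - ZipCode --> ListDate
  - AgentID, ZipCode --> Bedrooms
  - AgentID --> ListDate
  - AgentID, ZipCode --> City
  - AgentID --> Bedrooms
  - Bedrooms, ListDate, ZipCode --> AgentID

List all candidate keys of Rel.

{AgentID}, {Bedrooms, ListDate}, {Bedrooms, ZipCode}

{AgentID}⁺ = {AgentID, Bedrooms, City, ListDate, ZipCode}, which is every attribute, so {AgentID} is a candidate key.
{Bedrooms, ListDate}⁺ = {AgentID, Bedrooms, City, ListDate, ZipCode}, which is every attribute, so {Bedrooms, ListDate} is a candidate key.
{Bedrooms, ZipCode}⁺ = {AgentID, Bedrooms, City, ListDate, ZipCode}, which is every attribute, so {Bedrooms, ZipCode} is a candidate key.
These are minimal and exhaustive — every other superkey contains one of them.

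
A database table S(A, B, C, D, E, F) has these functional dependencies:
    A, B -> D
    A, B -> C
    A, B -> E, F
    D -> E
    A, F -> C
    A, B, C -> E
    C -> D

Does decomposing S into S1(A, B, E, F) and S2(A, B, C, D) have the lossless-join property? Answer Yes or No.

Yes

S1 ∩ S2 = {A, B}; its closure under F is {A, B, C, D, E, F}.
This includes all of S1, so the common attributes are a superkey of S1 — the join is lossless.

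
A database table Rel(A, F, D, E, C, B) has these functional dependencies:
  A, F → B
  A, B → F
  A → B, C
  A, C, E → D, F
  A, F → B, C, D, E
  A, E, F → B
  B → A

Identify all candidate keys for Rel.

{A}⁺ = {A, B, C, D, E, F} — all of the relation — so {A} is a candidate key.
{B}⁺ = {A, B, C, D, E, F} — all of the relation — so {B} is a candidate key.
These are minimal and exhaustive — every other superkey contains one of them.

{A}, {B}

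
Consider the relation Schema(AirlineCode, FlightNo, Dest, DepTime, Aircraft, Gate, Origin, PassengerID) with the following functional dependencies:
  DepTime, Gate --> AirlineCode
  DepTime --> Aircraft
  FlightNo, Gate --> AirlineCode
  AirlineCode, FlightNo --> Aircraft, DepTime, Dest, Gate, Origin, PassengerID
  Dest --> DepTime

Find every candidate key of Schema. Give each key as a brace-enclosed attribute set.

{AirlineCode, FlightNo}, {FlightNo, Gate}

{FlightNo} never appears on the right of any FD, so every key must include it.
{AirlineCode, FlightNo}⁺ = {Aircraft, AirlineCode, DepTime, Dest, FlightNo, Gate, Origin, PassengerID} — all of the relation — so {AirlineCode, FlightNo} is a candidate key.
{FlightNo, Gate}⁺ = {Aircraft, AirlineCode, DepTime, Dest, FlightNo, Gate, Origin, PassengerID} — all of the relation — so {FlightNo, Gate} is a candidate key.
No proper subset of any of these is a key, and no other minimal superkey exists.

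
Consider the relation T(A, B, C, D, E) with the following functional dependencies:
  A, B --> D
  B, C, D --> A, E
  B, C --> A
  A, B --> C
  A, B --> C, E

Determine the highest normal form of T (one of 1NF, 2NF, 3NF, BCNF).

Candidate keys: {A, B}, {B, C}. Prime attributes: {A, B, C}.
Each dependency's left side is a superkey — BCNF holds.

BCNF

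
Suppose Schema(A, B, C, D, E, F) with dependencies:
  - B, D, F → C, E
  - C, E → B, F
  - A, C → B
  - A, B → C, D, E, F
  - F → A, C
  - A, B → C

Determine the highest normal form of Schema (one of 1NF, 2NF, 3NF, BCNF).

BCNF

Candidate keys: {A, B}, {A, C}, {C, E}, {F}. Prime attributes: {A, B, C, E, F}.
The left-hand side of every FD is a superkey, so BCNF is satisfied.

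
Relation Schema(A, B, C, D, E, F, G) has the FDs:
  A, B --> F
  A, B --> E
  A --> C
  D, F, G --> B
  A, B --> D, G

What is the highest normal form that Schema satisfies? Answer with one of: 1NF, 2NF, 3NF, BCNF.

Candidate keys: {A, B}, {A, D, F, G}. Prime attributes: {A, B, D, F, G}.
A --> C: {A}⁺ = {A, C}, which is not all of the attributes, so the left side is not a superkey — BCNF is violated.
A --> C determines the non-prime attribute {C} from a non-superkey — 3NF is violated.
{A} is a proper subset of the key {A, B}, and {A}⁺ contains the non-prime attribute {C} — a partial dependency, so 2NF is violated.

1NF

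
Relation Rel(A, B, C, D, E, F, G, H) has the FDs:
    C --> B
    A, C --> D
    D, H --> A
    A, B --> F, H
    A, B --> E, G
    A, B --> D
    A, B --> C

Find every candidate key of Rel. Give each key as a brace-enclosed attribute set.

{A, B}⁺ = {A, B, C, D, E, F, G, H}, which is every attribute, so {A, B} is a candidate key.
{A, C}⁺ = {A, B, C, D, E, F, G, H}, which is every attribute, so {A, C} is a candidate key.
{B, D, H}⁺ = {A, B, C, D, E, F, G, H}, which is every attribute, so {B, D, H} is a candidate key.
{C, D, H}⁺ = {A, B, C, D, E, F, G, H}, which is every attribute, so {C, D, H} is a candidate key.
Any other superkey properly contains one of these, so there are no further candidate keys.

{A, B}, {A, C}, {B, D, H}, {C, D, H}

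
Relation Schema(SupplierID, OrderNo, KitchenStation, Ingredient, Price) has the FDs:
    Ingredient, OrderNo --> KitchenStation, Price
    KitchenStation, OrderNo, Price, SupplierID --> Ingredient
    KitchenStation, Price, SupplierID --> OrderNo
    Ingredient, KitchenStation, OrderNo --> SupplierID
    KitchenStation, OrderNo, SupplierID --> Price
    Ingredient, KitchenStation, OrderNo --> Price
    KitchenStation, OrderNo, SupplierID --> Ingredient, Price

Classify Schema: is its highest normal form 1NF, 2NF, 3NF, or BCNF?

Candidate keys: {Ingredient, OrderNo}, {KitchenStation, OrderNo, SupplierID}, {KitchenStation, Price, SupplierID}. Prime attributes: {Ingredient, KitchenStation, OrderNo, Price, SupplierID}.
Each dependency's left side is a superkey — BCNF holds.

BCNF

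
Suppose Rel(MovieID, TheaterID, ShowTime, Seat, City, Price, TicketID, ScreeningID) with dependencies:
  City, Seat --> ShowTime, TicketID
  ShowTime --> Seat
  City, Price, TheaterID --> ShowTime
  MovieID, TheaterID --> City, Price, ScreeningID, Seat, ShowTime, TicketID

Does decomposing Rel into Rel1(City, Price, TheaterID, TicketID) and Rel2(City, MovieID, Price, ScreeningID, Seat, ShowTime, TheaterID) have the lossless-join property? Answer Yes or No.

Common attributes: {City, Price, TheaterID}; their closure is {City, Price, Seat, ShowTime, TheaterID, TicketID}.
Since Rel1 ⊆ {City, Price, Seat, ShowTime, TheaterID, TicketID}, the intersection is a superkey of Rel1; the decomposition is lossless.

Yes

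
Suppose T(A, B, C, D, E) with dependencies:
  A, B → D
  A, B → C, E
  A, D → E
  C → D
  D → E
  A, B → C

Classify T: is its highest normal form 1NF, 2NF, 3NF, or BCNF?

Candidate key: {A, B}. Prime attributes: {A, B}.
For A, D → E we have {A, D}⁺ = {A, D, E}; {A, D} is not a superkey, so BCNF fails.
A, D → E determines the non-prime attribute {E} from a non-superkey — 3NF is violated.
No proper subset of a key has a non-prime attribute in its closure, so there is no partial dependency; 2NF holds.

2NF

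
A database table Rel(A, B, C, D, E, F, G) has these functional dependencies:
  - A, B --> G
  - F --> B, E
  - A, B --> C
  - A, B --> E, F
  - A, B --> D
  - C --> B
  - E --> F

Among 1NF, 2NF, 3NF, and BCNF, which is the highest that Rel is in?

3NF

Candidate keys: {A, B}, {A, C}, {A, E}, {A, F}. Prime attributes: {A, B, C, E, F}.
F --> B, E breaks BCNF: {F}⁺ = {B, E, F}, so {F} is not a superkey.
But every attribute on its right side ({B, E}) is prime, and the same holds for every other non-superkey FD, so 3NF still holds.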